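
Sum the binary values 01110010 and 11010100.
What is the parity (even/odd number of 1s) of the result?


01110010 = 114
11010100 = 212
Sum = 326 = 101000110
1s count = 4

even parity (4 ones in 101000110)


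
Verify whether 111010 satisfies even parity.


Number of 1s: 4

Yes, parity is correct (4 ones)


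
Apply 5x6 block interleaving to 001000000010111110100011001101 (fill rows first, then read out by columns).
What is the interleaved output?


Matrix:
  001000
  000010
  111110
  100011
  001101
Read columns: 001100010010101001010111000011

001100010010101001010111000011


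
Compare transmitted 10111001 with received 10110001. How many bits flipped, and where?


XOR: 00001000

1 error(s) at position(s): 4


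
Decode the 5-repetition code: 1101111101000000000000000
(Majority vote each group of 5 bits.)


Groups: 11011, 11101, 00000, 00000, 00000
Majority votes: 11000

11000


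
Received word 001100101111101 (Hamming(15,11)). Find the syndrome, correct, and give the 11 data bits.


Syndrome = 6: error at position 6

Data: 10111111101 (corrected bit 6)


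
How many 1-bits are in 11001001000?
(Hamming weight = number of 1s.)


Counting 1s in 11001001000

4


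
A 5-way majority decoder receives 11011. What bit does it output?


Ones: 4 out of 5
Threshold: 3

1 (4/5 voted 1)


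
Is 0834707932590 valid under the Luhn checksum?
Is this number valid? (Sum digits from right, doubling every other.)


Luhn sum = 62
62 mod 10 = 2

Invalid (Luhn sum mod 10 = 2)


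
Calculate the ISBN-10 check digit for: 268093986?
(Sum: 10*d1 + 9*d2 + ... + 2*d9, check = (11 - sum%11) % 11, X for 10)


Weighted sum: 279
279 mod 11 = 4

Check digit: 7


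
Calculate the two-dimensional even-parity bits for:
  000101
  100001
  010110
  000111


Row parities: 0011
Column parities: 110101

Row P: 0011, Col P: 110101, Corner: 0


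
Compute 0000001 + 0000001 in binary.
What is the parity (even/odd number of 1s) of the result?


0000001 = 1
0000001 = 1
Sum = 2 = 10
1s count = 1

odd parity (1 ones in 10)


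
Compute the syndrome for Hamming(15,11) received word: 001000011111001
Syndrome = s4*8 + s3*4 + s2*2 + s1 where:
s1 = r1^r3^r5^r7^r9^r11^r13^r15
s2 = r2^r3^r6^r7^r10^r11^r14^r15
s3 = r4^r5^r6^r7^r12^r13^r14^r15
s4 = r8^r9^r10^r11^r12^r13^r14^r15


s1=0, s2=0, s3=0, s4=0

Syndrome = 0 (no error)


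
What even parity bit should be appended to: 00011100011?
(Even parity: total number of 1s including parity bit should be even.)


Number of 1s in data: 5
Parity bit: 1

1


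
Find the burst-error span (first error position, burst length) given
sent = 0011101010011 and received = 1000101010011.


XOR: 1011000000000

Burst at position 0, length 4


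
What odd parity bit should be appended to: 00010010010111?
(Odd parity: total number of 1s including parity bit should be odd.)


Number of 1s in data: 6
Parity bit: 1

1


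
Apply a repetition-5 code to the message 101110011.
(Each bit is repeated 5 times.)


Each bit -> 5 copies

111110000011111111111111100000000001111111111


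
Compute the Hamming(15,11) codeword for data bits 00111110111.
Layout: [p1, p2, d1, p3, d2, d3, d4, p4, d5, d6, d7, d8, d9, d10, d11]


Parity bits: p1=1, p2=0, p3=1, p4=0

100101101110111


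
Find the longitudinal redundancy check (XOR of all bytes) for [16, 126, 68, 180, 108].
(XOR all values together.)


XOR chain: 16 ^ 126 ^ 68 ^ 180 ^ 108 = 242

242


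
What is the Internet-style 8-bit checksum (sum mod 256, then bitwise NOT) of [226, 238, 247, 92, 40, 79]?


Sum = 922 mod 256 = 154
Complement = 101

101


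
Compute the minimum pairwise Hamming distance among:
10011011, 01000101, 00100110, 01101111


Comparing all pairs, minimum distance: 3
Can detect 2 errors, correct 1 errors

3


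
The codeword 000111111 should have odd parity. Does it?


Number of 1s: 6

No, parity error (6 ones)


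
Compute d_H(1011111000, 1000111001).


XOR: 0011000001
Count of 1s: 3

3


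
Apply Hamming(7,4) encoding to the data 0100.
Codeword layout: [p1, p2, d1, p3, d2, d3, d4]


Parity bits: p1=1, p2=0, p3=1

1001100


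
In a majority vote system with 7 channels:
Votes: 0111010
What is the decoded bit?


Ones: 4 out of 7
Threshold: 4

1 (4/7 voted 1)


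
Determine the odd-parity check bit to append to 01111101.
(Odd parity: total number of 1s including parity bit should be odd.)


Number of 1s in data: 6
Parity bit: 1

1


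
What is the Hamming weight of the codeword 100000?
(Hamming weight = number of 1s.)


Counting 1s in 100000

1


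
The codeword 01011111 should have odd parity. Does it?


Number of 1s: 6

No, parity error (6 ones)


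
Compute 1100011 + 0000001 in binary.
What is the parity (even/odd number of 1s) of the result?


1100011 = 99
0000001 = 1
Sum = 100 = 1100100
1s count = 3

odd parity (3 ones in 1100100)


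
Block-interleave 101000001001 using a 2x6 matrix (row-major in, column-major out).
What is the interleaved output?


Matrix:
  101000
  001001
Read columns: 100011000001

100011000001


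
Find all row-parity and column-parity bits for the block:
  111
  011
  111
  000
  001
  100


Row parities: 101011
Column parities: 110

Row P: 101011, Col P: 110, Corner: 0


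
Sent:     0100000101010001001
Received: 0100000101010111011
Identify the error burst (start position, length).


XOR: 0000000000000110010

Burst at position 13, length 5


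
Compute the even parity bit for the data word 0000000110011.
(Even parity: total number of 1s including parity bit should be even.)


Number of 1s in data: 4
Parity bit: 0

0


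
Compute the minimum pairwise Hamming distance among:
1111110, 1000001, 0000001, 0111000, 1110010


Comparing all pairs, minimum distance: 1
Can detect 0 errors, correct 0 errors

1


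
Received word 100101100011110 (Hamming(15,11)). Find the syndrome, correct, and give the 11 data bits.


Syndrome = 0: no error detected

Data: 00110011110 (no errors)


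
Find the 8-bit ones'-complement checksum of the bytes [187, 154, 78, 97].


Sum = 516 mod 256 = 4
Complement = 251

251


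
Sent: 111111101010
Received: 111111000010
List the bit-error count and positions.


XOR: 000000101000

2 error(s) at position(s): 6, 8


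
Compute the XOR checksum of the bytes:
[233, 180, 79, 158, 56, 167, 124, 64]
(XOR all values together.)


XOR chain: 233 ^ 180 ^ 79 ^ 158 ^ 56 ^ 167 ^ 124 ^ 64 = 47

47


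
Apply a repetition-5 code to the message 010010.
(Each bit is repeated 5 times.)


Each bit -> 5 copies

000001111100000000001111100000


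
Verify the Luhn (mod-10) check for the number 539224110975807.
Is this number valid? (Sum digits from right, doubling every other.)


Luhn sum = 69
69 mod 10 = 9

Invalid (Luhn sum mod 10 = 9)


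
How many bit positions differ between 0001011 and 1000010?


XOR: 1001001
Count of 1s: 3

3


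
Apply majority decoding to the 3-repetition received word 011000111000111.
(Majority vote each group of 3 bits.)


Groups: 011, 000, 111, 000, 111
Majority votes: 10101

10101


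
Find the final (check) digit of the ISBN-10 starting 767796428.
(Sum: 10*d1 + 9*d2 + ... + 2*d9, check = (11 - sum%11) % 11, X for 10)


Weighted sum: 351
351 mod 11 = 10

Check digit: 1


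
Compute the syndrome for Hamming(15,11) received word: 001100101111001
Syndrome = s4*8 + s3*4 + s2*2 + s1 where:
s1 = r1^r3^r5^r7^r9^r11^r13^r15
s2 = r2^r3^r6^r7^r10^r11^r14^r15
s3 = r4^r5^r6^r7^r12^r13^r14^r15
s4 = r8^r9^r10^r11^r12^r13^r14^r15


s1=1, s2=1, s3=0, s4=1

Syndrome = 11 (error at position 11)


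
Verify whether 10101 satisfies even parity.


Number of 1s: 3

No, parity error (3 ones)


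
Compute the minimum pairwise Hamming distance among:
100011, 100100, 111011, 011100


Comparing all pairs, minimum distance: 2
Can detect 1 errors, correct 0 errors

2


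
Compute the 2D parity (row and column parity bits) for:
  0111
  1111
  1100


Row parities: 100
Column parities: 0100

Row P: 100, Col P: 0100, Corner: 1


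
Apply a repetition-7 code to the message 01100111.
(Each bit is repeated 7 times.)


Each bit -> 7 copies

00000001111111111111100000000000000111111111111111111111


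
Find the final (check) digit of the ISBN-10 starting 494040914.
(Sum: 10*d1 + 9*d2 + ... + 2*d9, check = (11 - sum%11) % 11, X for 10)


Weighted sum: 224
224 mod 11 = 4

Check digit: 7


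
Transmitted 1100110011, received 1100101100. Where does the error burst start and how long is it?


XOR: 0000011111

Burst at position 5, length 5


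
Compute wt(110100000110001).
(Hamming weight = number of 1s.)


Counting 1s in 110100000110001

6


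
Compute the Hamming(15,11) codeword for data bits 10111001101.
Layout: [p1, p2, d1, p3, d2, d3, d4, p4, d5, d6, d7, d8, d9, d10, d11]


Parity bits: p1=1, p2=0, p3=1, p4=0

101101101001101


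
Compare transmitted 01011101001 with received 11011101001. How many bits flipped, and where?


XOR: 10000000000

1 error(s) at position(s): 0


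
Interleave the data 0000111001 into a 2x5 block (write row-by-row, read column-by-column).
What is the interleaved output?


Matrix:
  00001
  11001
Read columns: 0101000011

0101000011


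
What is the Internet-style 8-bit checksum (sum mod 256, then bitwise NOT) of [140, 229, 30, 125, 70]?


Sum = 594 mod 256 = 82
Complement = 173

173


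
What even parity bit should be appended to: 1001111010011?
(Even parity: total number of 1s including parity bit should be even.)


Number of 1s in data: 8
Parity bit: 0

0


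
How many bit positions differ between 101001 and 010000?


XOR: 111001
Count of 1s: 4

4


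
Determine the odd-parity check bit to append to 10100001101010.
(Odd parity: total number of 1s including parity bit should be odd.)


Number of 1s in data: 6
Parity bit: 1

1


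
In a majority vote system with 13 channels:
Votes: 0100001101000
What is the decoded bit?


Ones: 4 out of 13
Threshold: 7

0 (4/13 voted 1)


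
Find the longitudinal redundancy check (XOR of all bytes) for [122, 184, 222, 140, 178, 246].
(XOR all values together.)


XOR chain: 122 ^ 184 ^ 222 ^ 140 ^ 178 ^ 246 = 212

212


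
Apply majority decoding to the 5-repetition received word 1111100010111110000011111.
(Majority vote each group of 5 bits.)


Groups: 11111, 00010, 11111, 00000, 11111
Majority votes: 10101

10101


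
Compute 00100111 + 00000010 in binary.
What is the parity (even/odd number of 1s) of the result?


00100111 = 39
00000010 = 2
Sum = 41 = 101001
1s count = 3

odd parity (3 ones in 101001)


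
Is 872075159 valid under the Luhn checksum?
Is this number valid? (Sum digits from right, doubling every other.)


Luhn sum = 34
34 mod 10 = 4

Invalid (Luhn sum mod 10 = 4)


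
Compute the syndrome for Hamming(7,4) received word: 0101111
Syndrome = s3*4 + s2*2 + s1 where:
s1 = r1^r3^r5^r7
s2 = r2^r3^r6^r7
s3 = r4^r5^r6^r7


s1=0, s2=1, s3=0

Syndrome = 2 (error at position 2)


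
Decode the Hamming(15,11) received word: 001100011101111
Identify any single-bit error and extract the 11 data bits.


Syndrome = 12: error at position 12

Data: 10001100111 (corrected bit 12)


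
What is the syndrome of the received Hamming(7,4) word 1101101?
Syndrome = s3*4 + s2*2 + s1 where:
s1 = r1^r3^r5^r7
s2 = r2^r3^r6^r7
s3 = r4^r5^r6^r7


s1=1, s2=0, s3=1

Syndrome = 5 (error at position 5)


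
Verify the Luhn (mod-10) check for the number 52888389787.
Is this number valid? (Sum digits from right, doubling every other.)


Luhn sum = 76
76 mod 10 = 6

Invalid (Luhn sum mod 10 = 6)


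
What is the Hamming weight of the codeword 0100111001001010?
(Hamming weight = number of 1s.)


Counting 1s in 0100111001001010

7


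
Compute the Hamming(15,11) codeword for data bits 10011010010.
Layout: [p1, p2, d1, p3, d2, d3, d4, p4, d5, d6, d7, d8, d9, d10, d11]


Parity bits: p1=0, p2=0, p3=0, p4=1

001000111010010


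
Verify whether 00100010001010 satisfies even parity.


Number of 1s: 4

Yes, parity is correct (4 ones)


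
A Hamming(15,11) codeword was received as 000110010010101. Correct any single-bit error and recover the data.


Syndrome = 0: no error detected

Data: 01000010101 (no errors)


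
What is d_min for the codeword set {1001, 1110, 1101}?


Comparing all pairs, minimum distance: 1
Can detect 0 errors, correct 0 errors

1


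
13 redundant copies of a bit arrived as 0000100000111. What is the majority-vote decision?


Ones: 4 out of 13
Threshold: 7

0 (4/13 voted 1)


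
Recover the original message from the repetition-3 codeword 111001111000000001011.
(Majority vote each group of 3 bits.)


Groups: 111, 001, 111, 000, 000, 001, 011
Majority votes: 1010001

1010001


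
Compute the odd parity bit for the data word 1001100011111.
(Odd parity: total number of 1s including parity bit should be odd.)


Number of 1s in data: 8
Parity bit: 1

1


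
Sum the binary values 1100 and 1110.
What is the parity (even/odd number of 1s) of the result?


1100 = 12
1110 = 14
Sum = 26 = 11010
1s count = 3

odd parity (3 ones in 11010)


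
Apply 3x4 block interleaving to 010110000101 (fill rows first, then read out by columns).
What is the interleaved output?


Matrix:
  0101
  1000
  0101
Read columns: 010101000101

010101000101


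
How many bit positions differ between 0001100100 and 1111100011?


XOR: 1110000111
Count of 1s: 6

6


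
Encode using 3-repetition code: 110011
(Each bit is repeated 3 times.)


Each bit -> 3 copies

111111000000111111


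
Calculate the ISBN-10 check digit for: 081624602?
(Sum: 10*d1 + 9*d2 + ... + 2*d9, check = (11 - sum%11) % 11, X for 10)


Weighted sum: 182
182 mod 11 = 6

Check digit: 5


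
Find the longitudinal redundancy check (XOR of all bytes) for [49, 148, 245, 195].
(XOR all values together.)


XOR chain: 49 ^ 148 ^ 245 ^ 195 = 147

147


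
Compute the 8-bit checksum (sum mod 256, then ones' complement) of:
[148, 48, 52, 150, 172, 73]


Sum = 643 mod 256 = 131
Complement = 124

124


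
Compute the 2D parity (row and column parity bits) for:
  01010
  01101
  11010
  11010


Row parities: 0111
Column parities: 00111

Row P: 0111, Col P: 00111, Corner: 1


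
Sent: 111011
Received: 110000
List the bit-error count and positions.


XOR: 001011

3 error(s) at position(s): 2, 4, 5


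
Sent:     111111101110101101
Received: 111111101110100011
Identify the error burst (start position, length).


XOR: 000000000000001110

Burst at position 14, length 3


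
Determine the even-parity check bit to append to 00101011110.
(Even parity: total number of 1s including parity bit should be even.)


Number of 1s in data: 6
Parity bit: 0

0


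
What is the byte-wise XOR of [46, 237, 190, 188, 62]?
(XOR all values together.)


XOR chain: 46 ^ 237 ^ 190 ^ 188 ^ 62 = 255

255


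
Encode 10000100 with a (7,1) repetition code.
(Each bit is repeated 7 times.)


Each bit -> 7 copies

11111110000000000000000000000000000111111100000000000000


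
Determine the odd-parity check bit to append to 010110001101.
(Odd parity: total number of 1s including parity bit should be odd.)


Number of 1s in data: 6
Parity bit: 1

1


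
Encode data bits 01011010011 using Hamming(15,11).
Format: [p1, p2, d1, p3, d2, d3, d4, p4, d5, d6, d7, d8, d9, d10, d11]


Parity bits: p1=1, p2=0, p3=0, p4=0

100010101010011


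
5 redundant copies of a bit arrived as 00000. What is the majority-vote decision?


Ones: 0 out of 5
Threshold: 3

0 (0/5 voted 1)


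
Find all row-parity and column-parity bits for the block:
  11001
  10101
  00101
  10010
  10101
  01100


Row parities: 110010
Column parities: 00010

Row P: 110010, Col P: 00010, Corner: 1


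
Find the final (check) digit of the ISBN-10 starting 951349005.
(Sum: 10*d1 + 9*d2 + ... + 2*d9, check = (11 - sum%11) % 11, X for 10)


Weighted sum: 243
243 mod 11 = 1

Check digit: X


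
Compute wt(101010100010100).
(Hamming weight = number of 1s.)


Counting 1s in 101010100010100

6


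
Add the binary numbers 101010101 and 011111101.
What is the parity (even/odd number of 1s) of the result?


101010101 = 341
011111101 = 253
Sum = 594 = 1001010010
1s count = 4

even parity (4 ones in 1001010010)


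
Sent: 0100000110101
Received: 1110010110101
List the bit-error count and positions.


XOR: 1010010000000

3 error(s) at position(s): 0, 2, 5


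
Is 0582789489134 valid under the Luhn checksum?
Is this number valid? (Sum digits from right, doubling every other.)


Luhn sum = 72
72 mod 10 = 2

Invalid (Luhn sum mod 10 = 2)


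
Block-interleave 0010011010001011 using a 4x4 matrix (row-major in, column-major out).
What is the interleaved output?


Matrix:
  0010
  0110
  1000
  1011
Read columns: 0011010011010001

0011010011010001


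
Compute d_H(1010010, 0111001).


XOR: 1101011
Count of 1s: 5

5


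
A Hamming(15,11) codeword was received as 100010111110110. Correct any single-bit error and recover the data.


Syndrome = 0: no error detected

Data: 01011110110 (no errors)


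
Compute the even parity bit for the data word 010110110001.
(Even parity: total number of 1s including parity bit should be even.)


Number of 1s in data: 6
Parity bit: 0

0


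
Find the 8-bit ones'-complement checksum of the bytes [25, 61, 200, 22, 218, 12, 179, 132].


Sum = 849 mod 256 = 81
Complement = 174

174


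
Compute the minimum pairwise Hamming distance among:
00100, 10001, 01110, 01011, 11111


Comparing all pairs, minimum distance: 2
Can detect 1 errors, correct 0 errors

2


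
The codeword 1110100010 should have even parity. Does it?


Number of 1s: 5

No, parity error (5 ones)


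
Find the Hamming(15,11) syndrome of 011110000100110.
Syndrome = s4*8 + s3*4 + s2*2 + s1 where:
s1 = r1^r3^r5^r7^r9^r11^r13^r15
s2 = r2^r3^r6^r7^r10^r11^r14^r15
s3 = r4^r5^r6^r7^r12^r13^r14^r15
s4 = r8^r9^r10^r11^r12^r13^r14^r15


s1=1, s2=0, s3=0, s4=1

Syndrome = 9 (error at position 9)


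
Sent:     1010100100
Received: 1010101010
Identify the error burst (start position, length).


XOR: 0000001110

Burst at position 6, length 3


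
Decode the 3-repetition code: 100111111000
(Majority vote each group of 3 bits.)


Groups: 100, 111, 111, 000
Majority votes: 0110

0110


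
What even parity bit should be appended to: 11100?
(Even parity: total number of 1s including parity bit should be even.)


Number of 1s in data: 3
Parity bit: 1

1


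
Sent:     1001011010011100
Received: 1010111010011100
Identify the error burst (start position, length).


XOR: 0011100000000000

Burst at position 2, length 3


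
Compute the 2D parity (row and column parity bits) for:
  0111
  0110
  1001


Row parities: 100
Column parities: 1000

Row P: 100, Col P: 1000, Corner: 1


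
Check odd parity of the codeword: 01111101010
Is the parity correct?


Number of 1s: 7

Yes, parity is correct (7 ones)


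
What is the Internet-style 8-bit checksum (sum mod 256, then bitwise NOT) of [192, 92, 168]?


Sum = 452 mod 256 = 196
Complement = 59

59


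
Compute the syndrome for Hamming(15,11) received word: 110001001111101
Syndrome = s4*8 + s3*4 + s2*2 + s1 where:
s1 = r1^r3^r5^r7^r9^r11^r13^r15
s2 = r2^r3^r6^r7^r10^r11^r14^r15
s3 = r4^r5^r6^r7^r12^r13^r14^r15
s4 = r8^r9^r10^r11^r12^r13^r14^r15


s1=1, s2=1, s3=0, s4=0

Syndrome = 3 (error at position 3)


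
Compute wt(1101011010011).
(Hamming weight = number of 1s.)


Counting 1s in 1101011010011

8


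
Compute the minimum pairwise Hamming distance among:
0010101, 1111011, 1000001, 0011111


Comparing all pairs, minimum distance: 2
Can detect 1 errors, correct 0 errors

2


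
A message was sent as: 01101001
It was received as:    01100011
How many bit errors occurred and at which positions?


XOR: 00001010

2 error(s) at position(s): 4, 6


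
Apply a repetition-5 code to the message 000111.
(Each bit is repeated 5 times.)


Each bit -> 5 copies

000000000000000111111111111111


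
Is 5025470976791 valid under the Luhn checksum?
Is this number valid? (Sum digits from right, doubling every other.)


Luhn sum = 53
53 mod 10 = 3

Invalid (Luhn sum mod 10 = 3)


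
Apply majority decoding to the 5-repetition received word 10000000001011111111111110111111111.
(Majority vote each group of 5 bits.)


Groups: 10000, 00000, 10111, 11111, 11111, 01111, 11111
Majority votes: 0011111

0011111


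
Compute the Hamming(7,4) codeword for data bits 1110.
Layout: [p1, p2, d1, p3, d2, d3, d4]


Parity bits: p1=0, p2=0, p3=0

0010110


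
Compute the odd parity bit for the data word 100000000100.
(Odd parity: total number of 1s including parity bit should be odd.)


Number of 1s in data: 2
Parity bit: 1

1


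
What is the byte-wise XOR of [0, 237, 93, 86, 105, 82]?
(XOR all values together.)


XOR chain: 0 ^ 237 ^ 93 ^ 86 ^ 105 ^ 82 = 221

221


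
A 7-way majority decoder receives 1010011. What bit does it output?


Ones: 4 out of 7
Threshold: 4

1 (4/7 voted 1)


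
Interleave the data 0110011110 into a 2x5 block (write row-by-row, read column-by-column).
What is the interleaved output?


Matrix:
  01100
  11110
Read columns: 0111110100

0111110100


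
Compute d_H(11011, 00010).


XOR: 11001
Count of 1s: 3

3


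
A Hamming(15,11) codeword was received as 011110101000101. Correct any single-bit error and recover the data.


Syndrome = 12: error at position 12

Data: 11011001101 (corrected bit 12)


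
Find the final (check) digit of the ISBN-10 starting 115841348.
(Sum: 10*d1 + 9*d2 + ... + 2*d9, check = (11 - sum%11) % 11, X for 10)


Weighted sum: 184
184 mod 11 = 8

Check digit: 3


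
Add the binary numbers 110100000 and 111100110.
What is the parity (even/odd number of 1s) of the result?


110100000 = 416
111100110 = 486
Sum = 902 = 1110000110
1s count = 5

odd parity (5 ones in 1110000110)


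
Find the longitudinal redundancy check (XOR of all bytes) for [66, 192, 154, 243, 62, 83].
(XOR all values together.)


XOR chain: 66 ^ 192 ^ 154 ^ 243 ^ 62 ^ 83 = 134

134


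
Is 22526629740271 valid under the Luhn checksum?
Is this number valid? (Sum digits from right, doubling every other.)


Luhn sum = 48
48 mod 10 = 8

Invalid (Luhn sum mod 10 = 8)


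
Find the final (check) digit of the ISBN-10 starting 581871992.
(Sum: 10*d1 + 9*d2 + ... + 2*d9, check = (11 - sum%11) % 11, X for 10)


Weighted sum: 300
300 mod 11 = 3

Check digit: 8


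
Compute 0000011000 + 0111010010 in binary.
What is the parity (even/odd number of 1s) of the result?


0000011000 = 24
0111010010 = 466
Sum = 490 = 111101010
1s count = 6

even parity (6 ones in 111101010)


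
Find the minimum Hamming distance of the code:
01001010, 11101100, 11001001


Comparing all pairs, minimum distance: 3
Can detect 2 errors, correct 1 errors

3


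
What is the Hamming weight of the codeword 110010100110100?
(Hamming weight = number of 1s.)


Counting 1s in 110010100110100

7


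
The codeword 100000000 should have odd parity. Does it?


Number of 1s: 1

Yes, parity is correct (1 ones)


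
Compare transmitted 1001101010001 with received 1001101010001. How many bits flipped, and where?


XOR: 0000000000000

0 errors (received matches sent)


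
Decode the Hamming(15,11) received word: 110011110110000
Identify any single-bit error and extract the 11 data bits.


Syndrome = 14: error at position 14

Data: 01110110010 (corrected bit 14)


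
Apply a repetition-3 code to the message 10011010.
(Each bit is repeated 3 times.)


Each bit -> 3 copies

111000000111111000111000


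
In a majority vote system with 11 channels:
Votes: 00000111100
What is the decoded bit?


Ones: 4 out of 11
Threshold: 6

0 (4/11 voted 1)


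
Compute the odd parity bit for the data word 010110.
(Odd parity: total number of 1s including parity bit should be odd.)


Number of 1s in data: 3
Parity bit: 0

0


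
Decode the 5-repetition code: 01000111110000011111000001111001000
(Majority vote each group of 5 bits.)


Groups: 01000, 11111, 00000, 11111, 00000, 11110, 01000
Majority votes: 0101010

0101010


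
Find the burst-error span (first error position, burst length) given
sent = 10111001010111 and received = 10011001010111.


XOR: 00100000000000

Burst at position 2, length 1


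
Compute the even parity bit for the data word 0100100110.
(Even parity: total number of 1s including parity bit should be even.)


Number of 1s in data: 4
Parity bit: 0

0


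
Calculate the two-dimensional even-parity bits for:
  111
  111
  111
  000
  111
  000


Row parities: 111010
Column parities: 000

Row P: 111010, Col P: 000, Corner: 0


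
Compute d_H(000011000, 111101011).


XOR: 111110011
Count of 1s: 7

7


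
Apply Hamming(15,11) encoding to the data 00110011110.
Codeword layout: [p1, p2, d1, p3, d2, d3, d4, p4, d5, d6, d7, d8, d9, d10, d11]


Parity bits: p1=1, p2=0, p3=1, p4=0

100101100011110


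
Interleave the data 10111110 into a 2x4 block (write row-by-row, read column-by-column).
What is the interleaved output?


Matrix:
  1011
  1110
Read columns: 11011110

11011110


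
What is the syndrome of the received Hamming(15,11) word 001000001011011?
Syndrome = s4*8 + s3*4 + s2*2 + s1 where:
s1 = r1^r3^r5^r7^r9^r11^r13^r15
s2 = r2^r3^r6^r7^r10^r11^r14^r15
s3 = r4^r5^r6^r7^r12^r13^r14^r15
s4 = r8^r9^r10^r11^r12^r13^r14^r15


s1=0, s2=0, s3=1, s4=1

Syndrome = 12 (error at position 12)


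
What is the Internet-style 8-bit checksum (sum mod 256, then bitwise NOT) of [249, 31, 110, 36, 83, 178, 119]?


Sum = 806 mod 256 = 38
Complement = 217

217


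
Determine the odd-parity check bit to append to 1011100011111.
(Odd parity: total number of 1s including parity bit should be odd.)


Number of 1s in data: 9
Parity bit: 0

0


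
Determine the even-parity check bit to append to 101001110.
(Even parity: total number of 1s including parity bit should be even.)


Number of 1s in data: 5
Parity bit: 1

1


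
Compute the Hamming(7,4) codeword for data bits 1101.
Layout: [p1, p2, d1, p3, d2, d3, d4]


Parity bits: p1=1, p2=0, p3=0

1010101


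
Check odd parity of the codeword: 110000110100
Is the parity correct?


Number of 1s: 5

Yes, parity is correct (5 ones)


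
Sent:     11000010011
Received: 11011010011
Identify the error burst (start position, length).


XOR: 00011000000

Burst at position 3, length 2


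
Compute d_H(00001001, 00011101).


XOR: 00010100
Count of 1s: 2

2


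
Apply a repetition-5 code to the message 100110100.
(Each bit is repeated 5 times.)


Each bit -> 5 copies

111110000000000111111111100000111110000000000


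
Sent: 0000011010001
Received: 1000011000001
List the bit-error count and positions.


XOR: 1000000010000

2 error(s) at position(s): 0, 8


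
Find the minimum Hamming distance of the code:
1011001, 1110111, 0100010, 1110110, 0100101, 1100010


Comparing all pairs, minimum distance: 1
Can detect 0 errors, correct 0 errors

1


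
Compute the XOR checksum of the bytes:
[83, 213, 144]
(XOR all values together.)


XOR chain: 83 ^ 213 ^ 144 = 22

22


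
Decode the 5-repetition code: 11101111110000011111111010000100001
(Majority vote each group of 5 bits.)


Groups: 11101, 11111, 00000, 11111, 11101, 00001, 00001
Majority votes: 1101100

1101100


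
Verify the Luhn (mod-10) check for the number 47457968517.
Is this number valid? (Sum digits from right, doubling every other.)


Luhn sum = 57
57 mod 10 = 7

Invalid (Luhn sum mod 10 = 7)


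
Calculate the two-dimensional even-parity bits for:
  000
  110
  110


Row parities: 000
Column parities: 000

Row P: 000, Col P: 000, Corner: 0


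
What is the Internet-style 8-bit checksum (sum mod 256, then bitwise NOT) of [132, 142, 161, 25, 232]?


Sum = 692 mod 256 = 180
Complement = 75

75


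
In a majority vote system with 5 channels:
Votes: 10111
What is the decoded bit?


Ones: 4 out of 5
Threshold: 3

1 (4/5 voted 1)


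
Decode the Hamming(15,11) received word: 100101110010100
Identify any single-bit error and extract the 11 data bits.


Syndrome = 10: error at position 10

Data: 00110110100 (corrected bit 10)


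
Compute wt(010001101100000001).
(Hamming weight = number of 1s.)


Counting 1s in 010001101100000001

6


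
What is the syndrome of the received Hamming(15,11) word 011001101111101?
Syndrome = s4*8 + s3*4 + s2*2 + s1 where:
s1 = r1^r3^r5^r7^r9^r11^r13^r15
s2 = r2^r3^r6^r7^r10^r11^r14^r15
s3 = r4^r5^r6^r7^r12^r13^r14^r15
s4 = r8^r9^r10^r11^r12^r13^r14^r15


s1=0, s2=1, s3=1, s4=0

Syndrome = 6 (error at position 6)


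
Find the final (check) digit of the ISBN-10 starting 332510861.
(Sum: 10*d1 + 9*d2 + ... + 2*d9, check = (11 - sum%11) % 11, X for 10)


Weighted sum: 166
166 mod 11 = 1

Check digit: X


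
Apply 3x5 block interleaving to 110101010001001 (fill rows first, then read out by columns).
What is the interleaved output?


Matrix:
  11010
  10100
  01001
Read columns: 110101010100001

110101010100001


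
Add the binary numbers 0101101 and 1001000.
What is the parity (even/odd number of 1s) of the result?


0101101 = 45
1001000 = 72
Sum = 117 = 1110101
1s count = 5

odd parity (5 ones in 1110101)


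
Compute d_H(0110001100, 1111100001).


XOR: 1001101101
Count of 1s: 6

6


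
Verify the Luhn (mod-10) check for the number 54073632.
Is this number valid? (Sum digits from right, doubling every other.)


Luhn sum = 32
32 mod 10 = 2

Invalid (Luhn sum mod 10 = 2)


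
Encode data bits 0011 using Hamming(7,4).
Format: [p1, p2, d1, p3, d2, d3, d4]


Parity bits: p1=1, p2=0, p3=0

1000011


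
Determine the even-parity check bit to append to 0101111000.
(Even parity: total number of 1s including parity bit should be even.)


Number of 1s in data: 5
Parity bit: 1

1


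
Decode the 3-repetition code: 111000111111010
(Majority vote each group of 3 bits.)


Groups: 111, 000, 111, 111, 010
Majority votes: 10110

10110


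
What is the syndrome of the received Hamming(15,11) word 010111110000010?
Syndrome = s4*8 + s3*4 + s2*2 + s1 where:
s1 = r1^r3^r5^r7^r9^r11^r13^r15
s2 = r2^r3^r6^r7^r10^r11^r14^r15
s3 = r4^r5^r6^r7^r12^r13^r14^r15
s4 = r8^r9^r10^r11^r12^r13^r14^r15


s1=0, s2=0, s3=1, s4=0

Syndrome = 4 (error at position 4)


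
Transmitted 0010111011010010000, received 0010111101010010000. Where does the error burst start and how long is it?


XOR: 0000000110000000000

Burst at position 7, length 2


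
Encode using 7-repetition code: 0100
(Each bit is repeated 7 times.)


Each bit -> 7 copies

0000000111111100000000000000


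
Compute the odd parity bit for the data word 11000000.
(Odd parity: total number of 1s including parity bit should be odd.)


Number of 1s in data: 2
Parity bit: 1

1


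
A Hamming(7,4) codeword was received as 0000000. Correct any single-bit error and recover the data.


Syndrome = 0: no error detected

Data: 0000 (no errors)


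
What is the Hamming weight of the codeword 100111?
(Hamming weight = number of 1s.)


Counting 1s in 100111

4


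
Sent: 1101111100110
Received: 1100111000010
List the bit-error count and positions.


XOR: 0001000100100

3 error(s) at position(s): 3, 7, 10


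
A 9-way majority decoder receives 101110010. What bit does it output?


Ones: 5 out of 9
Threshold: 5

1 (5/9 voted 1)


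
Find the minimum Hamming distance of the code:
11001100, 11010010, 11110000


Comparing all pairs, minimum distance: 2
Can detect 1 errors, correct 0 errors

2


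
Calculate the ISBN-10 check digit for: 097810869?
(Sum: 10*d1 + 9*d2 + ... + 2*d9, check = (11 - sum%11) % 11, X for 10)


Weighted sum: 267
267 mod 11 = 3

Check digit: 8


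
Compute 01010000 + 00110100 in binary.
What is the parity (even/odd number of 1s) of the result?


01010000 = 80
00110100 = 52
Sum = 132 = 10000100
1s count = 2

even parity (2 ones in 10000100)


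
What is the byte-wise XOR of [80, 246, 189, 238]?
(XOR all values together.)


XOR chain: 80 ^ 246 ^ 189 ^ 238 = 245

245


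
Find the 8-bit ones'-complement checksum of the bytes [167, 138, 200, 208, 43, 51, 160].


Sum = 967 mod 256 = 199
Complement = 56

56


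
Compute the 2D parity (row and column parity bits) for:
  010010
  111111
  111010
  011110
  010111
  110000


Row parities: 000000
Column parities: 101110

Row P: 000000, Col P: 101110, Corner: 0


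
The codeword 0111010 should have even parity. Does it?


Number of 1s: 4

Yes, parity is correct (4 ones)


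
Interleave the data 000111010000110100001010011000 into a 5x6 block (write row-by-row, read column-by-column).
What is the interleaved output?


Matrix:
  000111
  010000
  110100
  001010
  011000
Read columns: 001000110100011101001001010000

001000110100011101001001010000


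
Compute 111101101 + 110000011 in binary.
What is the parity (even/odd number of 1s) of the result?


111101101 = 493
110000011 = 387
Sum = 880 = 1101110000
1s count = 5

odd parity (5 ones in 1101110000)


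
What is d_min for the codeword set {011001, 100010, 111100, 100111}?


Comparing all pairs, minimum distance: 2
Can detect 1 errors, correct 0 errors

2


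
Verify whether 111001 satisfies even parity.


Number of 1s: 4

Yes, parity is correct (4 ones)


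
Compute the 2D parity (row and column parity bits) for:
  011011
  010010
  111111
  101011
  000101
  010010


Row parities: 000000
Column parities: 001010

Row P: 000000, Col P: 001010, Corner: 0


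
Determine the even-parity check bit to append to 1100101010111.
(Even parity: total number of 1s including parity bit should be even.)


Number of 1s in data: 8
Parity bit: 0

0


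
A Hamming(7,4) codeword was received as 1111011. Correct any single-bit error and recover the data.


Syndrome = 5: error at position 5

Data: 1111 (corrected bit 5)


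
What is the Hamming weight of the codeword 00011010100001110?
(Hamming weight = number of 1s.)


Counting 1s in 00011010100001110

7


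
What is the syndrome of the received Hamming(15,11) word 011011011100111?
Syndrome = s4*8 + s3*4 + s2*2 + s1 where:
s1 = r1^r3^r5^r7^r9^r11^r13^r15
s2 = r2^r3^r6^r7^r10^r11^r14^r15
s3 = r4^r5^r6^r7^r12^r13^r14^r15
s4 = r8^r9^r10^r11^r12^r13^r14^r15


s1=1, s2=0, s3=1, s4=0

Syndrome = 5 (error at position 5)


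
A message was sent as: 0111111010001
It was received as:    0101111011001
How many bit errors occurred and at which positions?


XOR: 0010000001000

2 error(s) at position(s): 2, 9


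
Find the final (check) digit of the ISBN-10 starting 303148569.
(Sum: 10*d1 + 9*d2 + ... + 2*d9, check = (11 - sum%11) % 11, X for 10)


Weighted sum: 181
181 mod 11 = 5

Check digit: 6


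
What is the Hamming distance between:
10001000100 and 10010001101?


XOR: 00011001001
Count of 1s: 4

4


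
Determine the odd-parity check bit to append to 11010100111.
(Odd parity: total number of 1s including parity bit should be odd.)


Number of 1s in data: 7
Parity bit: 0

0


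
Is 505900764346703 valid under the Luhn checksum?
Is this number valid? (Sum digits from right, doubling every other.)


Luhn sum = 56
56 mod 10 = 6

Invalid (Luhn sum mod 10 = 6)


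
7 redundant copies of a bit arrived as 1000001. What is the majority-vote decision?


Ones: 2 out of 7
Threshold: 4

0 (2/7 voted 1)


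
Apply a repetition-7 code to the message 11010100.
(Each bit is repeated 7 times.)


Each bit -> 7 copies

11111111111111000000011111110000000111111100000000000000


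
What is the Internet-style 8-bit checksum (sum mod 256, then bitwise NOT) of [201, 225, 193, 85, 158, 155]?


Sum = 1017 mod 256 = 249
Complement = 6

6


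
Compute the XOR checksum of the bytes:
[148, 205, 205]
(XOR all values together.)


XOR chain: 148 ^ 205 ^ 205 = 148

148


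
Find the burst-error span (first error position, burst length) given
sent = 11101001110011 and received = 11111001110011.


XOR: 00010000000000

Burst at position 3, length 1


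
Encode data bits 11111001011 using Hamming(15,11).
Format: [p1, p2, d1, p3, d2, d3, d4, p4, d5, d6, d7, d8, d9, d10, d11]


Parity bits: p1=1, p2=1, p3=0, p4=0

111011101001011


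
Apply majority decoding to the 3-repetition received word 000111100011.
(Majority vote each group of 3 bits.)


Groups: 000, 111, 100, 011
Majority votes: 0101

0101


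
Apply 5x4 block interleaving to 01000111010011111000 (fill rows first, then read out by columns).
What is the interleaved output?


Matrix:
  0100
  0111
  0100
  1111
  1000
Read columns: 00011111100101001010

00011111100101001010


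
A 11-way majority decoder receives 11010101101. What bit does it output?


Ones: 7 out of 11
Threshold: 6

1 (7/11 voted 1)


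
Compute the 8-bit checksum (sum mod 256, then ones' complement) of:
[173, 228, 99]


Sum = 500 mod 256 = 244
Complement = 11

11


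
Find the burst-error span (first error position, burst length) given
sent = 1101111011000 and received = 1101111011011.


XOR: 0000000000011

Burst at position 11, length 2


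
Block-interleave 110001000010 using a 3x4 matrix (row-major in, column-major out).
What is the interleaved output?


Matrix:
  1100
  0100
  0010
Read columns: 100110001000

100110001000


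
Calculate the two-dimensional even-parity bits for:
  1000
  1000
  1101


Row parities: 111
Column parities: 1101

Row P: 111, Col P: 1101, Corner: 1


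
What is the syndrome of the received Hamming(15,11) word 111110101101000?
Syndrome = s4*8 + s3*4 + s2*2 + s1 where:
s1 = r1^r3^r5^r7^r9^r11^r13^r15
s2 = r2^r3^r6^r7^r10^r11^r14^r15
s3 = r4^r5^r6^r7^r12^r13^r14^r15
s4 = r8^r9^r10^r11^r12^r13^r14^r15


s1=1, s2=0, s3=0, s4=1

Syndrome = 9 (error at position 9)


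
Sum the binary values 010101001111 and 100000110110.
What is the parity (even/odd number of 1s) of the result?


010101001111 = 1359
100000110110 = 2102
Sum = 3461 = 110110000101
1s count = 6

even parity (6 ones in 110110000101)


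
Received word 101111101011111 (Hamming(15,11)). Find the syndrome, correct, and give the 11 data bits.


Syndrome = 0: no error detected

Data: 11111011111 (no errors)


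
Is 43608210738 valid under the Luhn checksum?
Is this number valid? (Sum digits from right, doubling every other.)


Luhn sum = 50
50 mod 10 = 0

Valid (Luhn sum mod 10 = 0)


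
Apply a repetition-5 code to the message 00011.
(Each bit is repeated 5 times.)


Each bit -> 5 copies

0000000000000001111111111


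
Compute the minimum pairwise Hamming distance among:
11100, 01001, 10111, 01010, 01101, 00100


Comparing all pairs, minimum distance: 1
Can detect 0 errors, correct 0 errors

1


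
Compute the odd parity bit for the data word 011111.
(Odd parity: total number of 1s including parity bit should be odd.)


Number of 1s in data: 5
Parity bit: 0

0


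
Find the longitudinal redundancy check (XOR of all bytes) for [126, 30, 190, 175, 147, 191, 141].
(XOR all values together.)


XOR chain: 126 ^ 30 ^ 190 ^ 175 ^ 147 ^ 191 ^ 141 = 208

208


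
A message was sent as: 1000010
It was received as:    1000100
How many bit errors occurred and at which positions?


XOR: 0000110

2 error(s) at position(s): 4, 5
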